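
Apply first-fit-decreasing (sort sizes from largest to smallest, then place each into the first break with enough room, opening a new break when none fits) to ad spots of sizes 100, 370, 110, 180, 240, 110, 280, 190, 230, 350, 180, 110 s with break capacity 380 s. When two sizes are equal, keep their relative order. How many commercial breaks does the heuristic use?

7

Sorted descending: 370, 350, 280, 240, 230, 190, 180, 180, 110, 110, 110, 100.
  370 → break 1 (new)  [load 370/380]
  350 → break 2 (new)  [load 350/380]
  280 → break 3 (new)  [load 280/380]
  240 → break 4 (new)  [load 240/380]
  230 → break 5 (new)  [load 230/380]
  190 → break 6 (new)  [load 190/380]
  180 → break 6  [load 370/380]
  180 → break 7 (new)  [load 180/380]
  110 → break 4  [load 350/380]
  110 → break 5  [load 340/380]
  110 → break 7  [load 290/380]
  100 → break 3  [load 380/380]
7 commercial breaks opened.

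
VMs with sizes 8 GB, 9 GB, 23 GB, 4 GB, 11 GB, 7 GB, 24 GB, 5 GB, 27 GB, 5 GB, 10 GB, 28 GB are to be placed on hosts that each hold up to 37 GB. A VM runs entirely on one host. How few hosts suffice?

Total = 28 + 27 + 24 + 23 + 11 + 10 + 9 + 8 + 7 + 5 + 5 + 4 = 161 GB.
Lower bound: ⌈161/37⌉ = 5 hosts.
A packing using 5 hosts:
  host 1: 28 + 9 = 37
  host 2: 27 + 10 = 37
  host 3: 24 + 11 = 35
  host 4: 23 + 8 + 5 = 36
  host 5: 7 + 5 + 4 = 16
This matches the lower bound, so 5 is optimal.

5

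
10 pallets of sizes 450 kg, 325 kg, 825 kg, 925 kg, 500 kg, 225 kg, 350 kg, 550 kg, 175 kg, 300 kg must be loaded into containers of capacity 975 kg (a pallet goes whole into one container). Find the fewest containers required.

5

Total = 925 + 825 + 550 + 500 + 450 + 350 + 325 + 300 + 225 + 175 = 4625 kg.
Lower bound: ⌈4625/975⌉ = 5 containers.
A packing using 5 containers:
  container 1: 925 = 925
  container 2: 825 = 825
  container 3: 550 + 225 + 175 = 950
  container 4: 500 + 450 = 950
  container 5: 350 + 325 + 300 = 975
This matches the lower bound, so 5 is optimal.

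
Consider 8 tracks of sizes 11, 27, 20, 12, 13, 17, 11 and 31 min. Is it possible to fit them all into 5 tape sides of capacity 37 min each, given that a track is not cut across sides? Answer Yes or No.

A valid assignment using 5 tape sides:
  side 1: 31 = 31
  side 2: 27 = 27
  side 3: 20 + 17 = 37
  side 4: 13 + 12 + 11 = 36
  side 5: 11 = 11
Every load is within 37 min, so 5 tape sides suffice.

Yes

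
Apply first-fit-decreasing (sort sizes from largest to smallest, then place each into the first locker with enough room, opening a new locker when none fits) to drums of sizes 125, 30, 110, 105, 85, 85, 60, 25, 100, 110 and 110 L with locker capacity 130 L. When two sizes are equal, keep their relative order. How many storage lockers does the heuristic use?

9

Sorted descending: 125, 110, 110, 110, 105, 100, 85, 85, 60, 30, 25.
  125 → locker 1 (new)  [load 125/130]
  110 → locker 2 (new)  [load 110/130]
  110 → locker 3 (new)  [load 110/130]
  110 → locker 4 (new)  [load 110/130]
  105 → locker 5 (new)  [load 105/130]
  100 → locker 6 (new)  [load 100/130]
  85 → locker 7 (new)  [load 85/130]
  85 → locker 8 (new)  [load 85/130]
  60 → locker 9 (new)  [load 60/130]
  30 → locker 6  [load 130/130]
  25 → locker 5  [load 130/130]
9 storage lockers opened.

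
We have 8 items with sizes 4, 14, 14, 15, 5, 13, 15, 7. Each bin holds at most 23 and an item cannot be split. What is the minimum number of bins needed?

5

Total = 15 + 15 + 14 + 14 + 13 + 7 + 5 + 4 = 87.
Lower bound: ⌈87/23⌉ = 4 bins.
Also, 5 items each exceed 23/2, and no two of those can share a bin, so at least 5 bins are needed.
A packing using 5 bins:
  bin 1: 15 + 7 = 22
  bin 2: 15 + 5 = 20
  bin 3: 14 + 4 = 18
  bin 4: 14 = 14
  bin 5: 13 = 13
This matches the lower bound, so 5 is optimal.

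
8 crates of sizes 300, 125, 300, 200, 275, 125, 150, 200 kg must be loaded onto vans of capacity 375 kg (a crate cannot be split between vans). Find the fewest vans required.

Total = 300 + 300 + 275 + 200 + 200 + 150 + 125 + 125 = 1675 kg.
Lower bound: ⌈1675/375⌉ = 5 vans.
A packing using 6 vans:
  van 1: 300 = 300
  van 2: 300 = 300
  van 3: 275 = 275
  van 4: 200 + 150 = 350
  van 5: 200 + 125 = 325
  van 6: 125 = 125
No arrangement into 5 vans stays within capacity, so 6 is optimal.

6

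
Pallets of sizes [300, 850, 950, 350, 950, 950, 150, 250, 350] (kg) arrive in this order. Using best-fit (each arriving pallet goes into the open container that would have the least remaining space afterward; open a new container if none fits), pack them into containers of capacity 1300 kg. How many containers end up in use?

  300 → container 1 (new)  [load 300/1300]
  850 → container 1  [load 1150/1300]
  950 → container 2 (new)  [load 950/1300]
  350 → container 2  [load 1300/1300]
  950 → container 3 (new)  [load 950/1300]
  950 → container 4 (new)  [load 950/1300]
  150 → container 1  [load 1300/1300]
  250 → container 3  [load 1200/1300]
  350 → container 4  [load 1300/1300]
4 containers opened.

4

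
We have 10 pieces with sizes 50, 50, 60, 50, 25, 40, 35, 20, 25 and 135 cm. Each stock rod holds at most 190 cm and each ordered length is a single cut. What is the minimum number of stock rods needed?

Total = 135 + 60 + 50 + 50 + 50 + 40 + 35 + 25 + 25 + 20 = 490 cm.
Lower bound: ⌈490/190⌉ = 3 stock rods.
A packing using 3 stock rods:
  stock rod 1: 135 + 50 = 185
  stock rod 2: 60 + 50 + 50 + 25 = 185
  stock rod 3: 40 + 35 + 25 + 20 = 120
This matches the lower bound, so 3 is optimal.

3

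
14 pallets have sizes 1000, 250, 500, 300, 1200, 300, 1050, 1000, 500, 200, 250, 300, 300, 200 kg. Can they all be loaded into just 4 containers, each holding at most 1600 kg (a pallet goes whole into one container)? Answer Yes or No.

No

Total = 7350 kg; ⌈7350/1600⌉ = 5.
At least 5 containers are required, but only 4 are allowed.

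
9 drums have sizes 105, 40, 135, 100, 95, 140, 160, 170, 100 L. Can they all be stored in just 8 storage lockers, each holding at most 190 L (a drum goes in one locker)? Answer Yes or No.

Yes

A valid assignment using 8 storage lockers:
  locker 1: 170 = 170
  locker 2: 160 = 160
  locker 3: 140 + 40 = 180
  locker 4: 135 = 135
  locker 5: 105 = 105
  locker 6: 100 = 100
  locker 7: 100 = 100
  locker 8: 95 = 95
Every load is within 190 L, so 8 storage lockers suffice.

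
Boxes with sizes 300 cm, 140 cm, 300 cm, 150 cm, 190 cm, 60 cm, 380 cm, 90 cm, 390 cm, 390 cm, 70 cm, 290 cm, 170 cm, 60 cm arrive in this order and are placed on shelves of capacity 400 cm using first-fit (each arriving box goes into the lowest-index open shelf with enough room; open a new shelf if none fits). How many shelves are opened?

  300 → shelf 1 (new)  [load 300/400]
  140 → shelf 2 (new)  [load 140/400]
  300 → shelf 3 (new)  [load 300/400]
  150 → shelf 2  [load 290/400]
  190 → shelf 4 (new)  [load 190/400]
  60 → shelf 1  [load 360/400]
  380 → shelf 5 (new)  [load 380/400]
  90 → shelf 2  [load 380/400]
  390 → shelf 6 (new)  [load 390/400]
  390 → shelf 7 (new)  [load 390/400]
  70 → shelf 3  [load 370/400]
  290 → shelf 8 (new)  [load 290/400]
  170 → shelf 4  [load 360/400]
  60 → shelf 8  [load 350/400]
8 shelves opened.

8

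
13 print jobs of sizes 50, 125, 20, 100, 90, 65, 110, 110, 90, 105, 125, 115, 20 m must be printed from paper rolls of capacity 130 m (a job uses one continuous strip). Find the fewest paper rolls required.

Total = 125 + 125 + 115 + 110 + 110 + 105 + 100 + 90 + 90 + 65 + 50 + 20 + 20 = 1125 m.
Lower bound: ⌈1125/130⌉ = 9 paper rolls.
A packing using 10 paper rolls:
  roll 1: 125 = 125
  roll 2: 125 = 125
  roll 3: 115 = 115
  roll 4: 110 + 20 = 130
  roll 5: 110 + 20 = 130
  roll 6: 105 = 105
  roll 7: 100 = 100
  roll 8: 90 = 90
  roll 9: 90 = 90
  roll 10: 65 + 50 = 115
No arrangement into 9 paper rolls stays within capacity, so 10 is optimal.

10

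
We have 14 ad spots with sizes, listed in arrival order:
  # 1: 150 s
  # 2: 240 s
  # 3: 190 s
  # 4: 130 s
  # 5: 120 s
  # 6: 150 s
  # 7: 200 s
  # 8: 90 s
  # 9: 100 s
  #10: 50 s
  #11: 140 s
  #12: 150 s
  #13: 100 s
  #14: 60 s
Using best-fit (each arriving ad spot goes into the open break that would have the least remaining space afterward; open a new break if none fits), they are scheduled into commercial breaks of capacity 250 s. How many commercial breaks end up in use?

8

  150 → break 1 (new)  [load 150/250]
  240 → break 2 (new)  [load 240/250]
  190 → break 3 (new)  [load 190/250]
  130 → break 4 (new)  [load 130/250]
  120 → break 4  [load 250/250]
  150 → break 5 (new)  [load 150/250]
  200 → break 6 (new)  [load 200/250]
  90 → break 1  [load 240/250]
  100 → break 5  [load 250/250]
  50 → break 6  [load 250/250]
  140 → break 7 (new)  [load 140/250]
  150 → break 8 (new)  [load 150/250]
  100 → break 8  [load 250/250]
  60 → break 3  [load 250/250]
8 commercial breaks opened.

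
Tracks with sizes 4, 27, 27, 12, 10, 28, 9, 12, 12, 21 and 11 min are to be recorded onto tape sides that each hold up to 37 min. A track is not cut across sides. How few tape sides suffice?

Total = 28 + 27 + 27 + 21 + 12 + 12 + 12 + 11 + 10 + 9 + 4 = 173 min.
Lower bound: ⌈173/37⌉ = 5 tape sides.
A packing using 5 tape sides:
  side 1: 28 + 9 = 37
  side 2: 27 + 10 = 37
  side 3: 27 + 4 = 31
  side 4: 21 + 12 = 33
  side 5: 12 + 12 + 11 = 35
This matches the lower bound, so 5 is optimal.

5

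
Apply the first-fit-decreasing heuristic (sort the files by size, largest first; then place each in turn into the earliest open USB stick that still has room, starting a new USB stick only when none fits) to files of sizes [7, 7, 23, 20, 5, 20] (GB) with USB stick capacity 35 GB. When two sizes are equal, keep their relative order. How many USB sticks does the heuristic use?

Sorted descending: 23, 20, 20, 7, 7, 5.
  23 → USB stick 1 (new)  [load 23/35]
  20 → USB stick 2 (new)  [load 20/35]
  20 → USB stick 3 (new)  [load 20/35]
  7 → USB stick 1  [load 30/35]
  7 → USB stick 2  [load 27/35]
  5 → USB stick 1  [load 35/35]
3 USB sticks opened.

3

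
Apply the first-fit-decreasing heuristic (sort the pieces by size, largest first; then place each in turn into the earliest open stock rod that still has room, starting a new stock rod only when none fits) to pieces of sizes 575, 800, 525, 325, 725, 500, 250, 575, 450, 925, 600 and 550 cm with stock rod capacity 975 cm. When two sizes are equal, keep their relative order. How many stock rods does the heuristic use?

9

Sorted descending: 925, 800, 725, 600, 575, 575, 550, 525, 500, 450, 325, 250.
  925 → stock rod 1 (new)  [load 925/975]
  800 → stock rod 2 (new)  [load 800/975]
  725 → stock rod 3 (new)  [load 725/975]
  600 → stock rod 4 (new)  [load 600/975]
  575 → stock rod 5 (new)  [load 575/975]
  575 → stock rod 6 (new)  [load 575/975]
  550 → stock rod 7 (new)  [load 550/975]
  525 → stock rod 8 (new)  [load 525/975]
  500 → stock rod 9 (new)  [load 500/975]
  450 → stock rod 8  [load 975/975]
  325 → stock rod 4  [load 925/975]
  250 → stock rod 3  [load 975/975]
9 stock rods opened.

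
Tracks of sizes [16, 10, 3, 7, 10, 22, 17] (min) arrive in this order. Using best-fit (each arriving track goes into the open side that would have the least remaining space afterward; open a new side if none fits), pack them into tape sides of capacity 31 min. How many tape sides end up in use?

4

  16 → side 1 (new)  [load 16/31]
  10 → side 1  [load 26/31]
  3 → side 1  [load 29/31]
  7 → side 2 (new)  [load 7/31]
  10 → side 2  [load 17/31]
  22 → side 3 (new)  [load 22/31]
  17 → side 4 (new)  [load 17/31]
4 tape sides opened.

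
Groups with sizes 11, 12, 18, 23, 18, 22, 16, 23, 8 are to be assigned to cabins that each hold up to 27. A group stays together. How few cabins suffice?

Total = 23 + 23 + 22 + 18 + 18 + 16 + 12 + 11 + 8 = 151.
Lower bound: ⌈151/27⌉ = 6 cabins.
A packing using 7 cabins:
  cabin 1: 23 = 23
  cabin 2: 23 = 23
  cabin 3: 22 = 22
  cabin 4: 18 + 8 = 26
  cabin 5: 18 = 18
  cabin 6: 16 + 11 = 27
  cabin 7: 12 = 12
No arrangement into 6 cabins stays within capacity, so 7 is optimal.

7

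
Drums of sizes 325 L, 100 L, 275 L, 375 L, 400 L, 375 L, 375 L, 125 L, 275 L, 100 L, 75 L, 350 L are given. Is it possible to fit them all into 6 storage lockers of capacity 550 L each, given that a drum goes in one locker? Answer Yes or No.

Total = 3150 L; ⌈3150/550⌉ = 6.
The bound of 6 does not rule out 6, but exhaustive search shows no assignment into 6 storage lockers of capacity 550 L exists — the minimum is 7.

No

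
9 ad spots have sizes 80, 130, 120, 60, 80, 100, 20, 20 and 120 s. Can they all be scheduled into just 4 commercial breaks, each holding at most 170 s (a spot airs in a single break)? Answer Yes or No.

No

Total = 730 s; ⌈730/170⌉ = 5.
At least 5 commercial breaks are required, but only 4 are allowed.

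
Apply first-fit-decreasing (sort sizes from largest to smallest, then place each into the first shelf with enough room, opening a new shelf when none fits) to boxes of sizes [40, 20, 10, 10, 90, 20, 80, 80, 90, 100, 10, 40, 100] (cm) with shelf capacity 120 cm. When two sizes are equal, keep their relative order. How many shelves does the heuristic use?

Sorted descending: 100, 100, 90, 90, 80, 80, 40, 40, 20, 20, 10, 10, 10.
  100 → shelf 1 (new)  [load 100/120]
  100 → shelf 2 (new)  [load 100/120]
  90 → shelf 3 (new)  [load 90/120]
  90 → shelf 4 (new)  [load 90/120]
  80 → shelf 5 (new)  [load 80/120]
  80 → shelf 6 (new)  [load 80/120]
  40 → shelf 5  [load 120/120]
  40 → shelf 6  [load 120/120]
  20 → shelf 1  [load 120/120]
  20 → shelf 2  [load 120/120]
  10 → shelf 3  [load 100/120]
  10 → shelf 3  [load 110/120]
  10 → shelf 3  [load 120/120]
6 shelves opened.

6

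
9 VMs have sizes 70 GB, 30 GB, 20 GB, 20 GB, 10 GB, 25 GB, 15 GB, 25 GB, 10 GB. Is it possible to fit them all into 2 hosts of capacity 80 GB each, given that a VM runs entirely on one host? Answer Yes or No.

Total = 225 GB; ⌈225/80⌉ = 3.
At least 3 hosts are required, but only 2 are allowed.

No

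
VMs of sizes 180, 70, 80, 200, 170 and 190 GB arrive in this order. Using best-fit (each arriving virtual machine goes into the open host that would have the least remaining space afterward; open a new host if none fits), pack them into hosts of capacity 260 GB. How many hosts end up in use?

  180 → host 1 (new)  [load 180/260]
  70 → host 1  [load 250/260]
  80 → host 2 (new)  [load 80/260]
  200 → host 3 (new)  [load 200/260]
  170 → host 2  [load 250/260]
  190 → host 4 (new)  [load 190/260]
4 hosts opened.

4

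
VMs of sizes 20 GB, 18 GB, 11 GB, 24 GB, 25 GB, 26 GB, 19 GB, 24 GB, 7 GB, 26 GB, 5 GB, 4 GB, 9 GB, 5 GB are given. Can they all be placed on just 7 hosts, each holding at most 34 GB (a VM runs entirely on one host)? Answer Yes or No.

Total = 223 GB; ⌈223/34⌉ = 7.
8 VMs each exceed half the capacity and cannot share a host, forcing at least 8 hosts.
At least 8 hosts are required, but only 7 are allowed.

No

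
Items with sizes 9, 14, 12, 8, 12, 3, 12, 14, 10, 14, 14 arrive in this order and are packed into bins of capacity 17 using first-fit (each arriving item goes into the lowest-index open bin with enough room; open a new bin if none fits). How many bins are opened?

  9 → bin 1 (new)  [load 9/17]
  14 → bin 2 (new)  [load 14/17]
  12 → bin 3 (new)  [load 12/17]
  8 → bin 1  [load 17/17]
  12 → bin 4 (new)  [load 12/17]
  3 → bin 2  [load 17/17]
  12 → bin 5 (new)  [load 12/17]
  14 → bin 6 (new)  [load 14/17]
  10 → bin 7 (new)  [load 10/17]
  14 → bin 8 (new)  [load 14/17]
  14 → bin 9 (new)  [load 14/17]
9 bins opened.

9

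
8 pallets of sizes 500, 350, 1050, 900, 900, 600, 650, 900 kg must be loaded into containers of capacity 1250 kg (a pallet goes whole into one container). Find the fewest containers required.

6

Total = 1050 + 900 + 900 + 900 + 650 + 600 + 500 + 350 = 5850 kg.
Lower bound: ⌈5850/1250⌉ = 5 containers.
A packing using 6 containers:
  container 1: 1050 = 1050
  container 2: 900 + 350 = 1250
  container 3: 900 = 900
  container 4: 900 = 900
  container 5: 650 + 600 = 1250
  container 6: 500 = 500
No arrangement into 5 containers stays within capacity, so 6 is optimal.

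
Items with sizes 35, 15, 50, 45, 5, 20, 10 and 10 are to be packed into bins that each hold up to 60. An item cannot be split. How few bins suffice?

4

Total = 50 + 45 + 35 + 20 + 15 + 10 + 10 + 5 = 190.
Lower bound: ⌈190/60⌉ = 4 bins.
A packing using 4 bins:
  bin 1: 50 + 10 = 60
  bin 2: 45 + 15 = 60
  bin 3: 35 + 20 + 5 = 60
  bin 4: 10 = 10
This matches the lower bound, so 4 is optimal.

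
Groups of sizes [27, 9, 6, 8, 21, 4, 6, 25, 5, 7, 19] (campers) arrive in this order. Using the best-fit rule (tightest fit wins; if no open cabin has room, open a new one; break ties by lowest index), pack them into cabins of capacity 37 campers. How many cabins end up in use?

  27 → cabin 1 (new)  [load 27/37]
  9 → cabin 1  [load 36/37]
  6 → cabin 2 (new)  [load 6/37]
  8 → cabin 2  [load 14/37]
  21 → cabin 2  [load 35/37]
  4 → cabin 3 (new)  [load 4/37]
  6 → cabin 3  [load 10/37]
  25 → cabin 3  [load 35/37]
  5 → cabin 4 (new)  [load 5/37]
  7 → cabin 4  [load 12/37]
  19 → cabin 4  [load 31/37]
4 cabins opened.

4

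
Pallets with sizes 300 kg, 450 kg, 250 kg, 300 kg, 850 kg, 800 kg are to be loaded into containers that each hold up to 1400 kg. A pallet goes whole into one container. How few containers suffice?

Total = 850 + 800 + 450 + 300 + 300 + 250 = 2950 kg.
Lower bound: ⌈2950/1400⌉ = 3 containers.
A packing using 3 containers:
  container 1: 850 + 450 = 1300
  container 2: 800 + 300 + 300 = 1400
  container 3: 250 = 250
This matches the lower bound, so 3 is optimal.

3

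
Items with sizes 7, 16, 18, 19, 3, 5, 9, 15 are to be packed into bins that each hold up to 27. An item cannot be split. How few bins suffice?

Total = 19 + 18 + 16 + 15 + 9 + 7 + 5 + 3 = 92.
Lower bound: ⌈92/27⌉ = 4 bins.
A packing using 4 bins:
  bin 1: 19 + 7 = 26
  bin 2: 18 + 9 = 27
  bin 3: 16 + 5 + 3 = 24
  bin 4: 15 = 15
This matches the lower bound, so 4 is optimal.

4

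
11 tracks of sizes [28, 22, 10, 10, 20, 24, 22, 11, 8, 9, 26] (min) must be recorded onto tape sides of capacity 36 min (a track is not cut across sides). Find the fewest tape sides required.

Total = 28 + 26 + 24 + 22 + 22 + 20 + 11 + 10 + 10 + 9 + 8 = 190 min.
Lower bound: ⌈190/36⌉ = 6 tape sides.
A packing using 6 tape sides:
  side 1: 28 + 8 = 36
  side 2: 26 + 10 = 36
  side 3: 24 + 11 = 35
  side 4: 22 + 10 = 32
  side 5: 22 + 9 = 31
  side 6: 20 = 20
This matches the lower bound, so 6 is optimal.

6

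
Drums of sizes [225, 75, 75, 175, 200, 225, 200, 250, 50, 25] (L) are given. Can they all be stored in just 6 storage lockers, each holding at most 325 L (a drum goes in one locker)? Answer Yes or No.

A valid assignment using 6 storage lockers:
  locker 1: 250 + 75 = 325
  locker 2: 225 + 75 + 25 = 325
  locker 3: 225 + 50 = 275
  locker 4: 200 = 200
  locker 5: 200 = 200
  locker 6: 175 = 175
Every load is within 325 L, so 6 storage lockers suffice.

Yes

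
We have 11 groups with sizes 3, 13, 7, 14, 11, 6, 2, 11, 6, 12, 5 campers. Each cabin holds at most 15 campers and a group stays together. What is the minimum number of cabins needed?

7

Total = 14 + 13 + 12 + 11 + 11 + 7 + 6 + 6 + 5 + 3 + 2 = 90 campers.
Lower bound: ⌈90/15⌉ = 6 cabins.
A packing using 7 cabins:
  cabin 1: 14 = 14
  cabin 2: 13 + 2 = 15
  cabin 3: 12 + 3 = 15
  cabin 4: 11 = 11
  cabin 5: 11 = 11
  cabin 6: 7 + 6 = 13
  cabin 7: 6 + 5 = 11
No arrangement into 6 cabins stays within capacity, so 7 is optimal.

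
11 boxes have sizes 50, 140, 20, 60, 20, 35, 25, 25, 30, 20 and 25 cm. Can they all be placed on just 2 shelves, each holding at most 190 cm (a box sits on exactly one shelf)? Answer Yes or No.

Total = 450 cm; ⌈450/190⌉ = 3.
At least 3 shelves are required, but only 2 are allowed.

No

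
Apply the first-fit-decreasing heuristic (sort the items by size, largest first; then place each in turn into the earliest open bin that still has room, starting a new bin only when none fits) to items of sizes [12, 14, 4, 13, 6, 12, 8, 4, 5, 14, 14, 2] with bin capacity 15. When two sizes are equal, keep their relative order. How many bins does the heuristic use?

8

Sorted descending: 14, 14, 14, 13, 12, 12, 8, 6, 5, 4, 4, 2.
  14 → bin 1 (new)  [load 14/15]
  14 → bin 2 (new)  [load 14/15]
  14 → bin 3 (new)  [load 14/15]
  13 → bin 4 (new)  [load 13/15]
  12 → bin 5 (new)  [load 12/15]
  12 → bin 6 (new)  [load 12/15]
  8 → bin 7 (new)  [load 8/15]
  6 → bin 7  [load 14/15]
  5 → bin 8 (new)  [load 5/15]
  4 → bin 8  [load 9/15]
  4 → bin 8  [load 13/15]
  2 → bin 4  [load 15/15]
8 bins opened.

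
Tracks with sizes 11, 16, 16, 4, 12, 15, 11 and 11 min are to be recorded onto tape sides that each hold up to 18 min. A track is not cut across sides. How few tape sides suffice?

7

Total = 16 + 16 + 15 + 12 + 11 + 11 + 11 + 4 = 96 min.
Lower bound: ⌈96/18⌉ = 6 tape sides.
Also, 7 tracks each exceed 9 min, and no two of those can share a side, so at least 7 tape sides are needed.
A packing using 7 tape sides:
  side 1: 16 = 16
  side 2: 16 = 16
  side 3: 15 = 15
  side 4: 12 + 4 = 16
  side 5: 11 = 11
  side 6: 11 = 11
  side 7: 11 = 11
This matches the lower bound, so 7 is optimal.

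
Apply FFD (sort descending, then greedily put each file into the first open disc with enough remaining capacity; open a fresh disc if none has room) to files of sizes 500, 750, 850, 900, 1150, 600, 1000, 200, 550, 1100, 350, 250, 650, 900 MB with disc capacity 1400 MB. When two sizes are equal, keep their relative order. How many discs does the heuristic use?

8

Sorted descending: 1150, 1100, 1000, 900, 900, 850, 750, 650, 600, 550, 500, 350, 250, 200.
  1150 → disc 1 (new)  [load 1150/1400]
  1100 → disc 2 (new)  [load 1100/1400]
  1000 → disc 3 (new)  [load 1000/1400]
  900 → disc 4 (new)  [load 900/1400]
  900 → disc 5 (new)  [load 900/1400]
  850 → disc 6 (new)  [load 850/1400]
  750 → disc 7 (new)  [load 750/1400]
  650 → disc 7  [load 1400/1400]
  600 → disc 8 (new)  [load 600/1400]
  550 → disc 6  [load 1400/1400]
  500 → disc 4  [load 1400/1400]
  350 → disc 3  [load 1350/1400]
  250 → disc 1  [load 1400/1400]
  200 → disc 2  [load 1300/1400]
8 discs opened.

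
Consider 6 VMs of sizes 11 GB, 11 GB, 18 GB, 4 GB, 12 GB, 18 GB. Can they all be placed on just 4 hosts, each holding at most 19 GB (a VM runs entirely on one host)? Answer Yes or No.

No

Total = 74 GB; ⌈74/19⌉ = 4.
5 VMs each exceed half the capacity and cannot share a host, forcing at least 5 hosts.
At least 5 hosts are required, but only 4 are allowed.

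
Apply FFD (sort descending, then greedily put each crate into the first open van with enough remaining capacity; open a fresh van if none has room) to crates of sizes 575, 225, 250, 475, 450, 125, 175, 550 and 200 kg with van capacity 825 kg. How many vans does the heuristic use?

Sorted descending: 575, 550, 475, 450, 250, 225, 200, 175, 125.
  575 → van 1 (new)  [load 575/825]
  550 → van 2 (new)  [load 550/825]
  475 → van 3 (new)  [load 475/825]
  450 → van 4 (new)  [load 450/825]
  250 → van 1  [load 825/825]
  225 → van 2  [load 775/825]
  200 → van 3  [load 675/825]
  175 → van 4  [load 625/825]
  125 → van 3  [load 800/825]
4 vans opened.

4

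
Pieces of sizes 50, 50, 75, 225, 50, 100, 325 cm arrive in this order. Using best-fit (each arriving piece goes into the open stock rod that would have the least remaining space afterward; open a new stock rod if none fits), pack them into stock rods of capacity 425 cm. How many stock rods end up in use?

3

  50 → stock rod 1 (new)  [load 50/425]
  50 → stock rod 1  [load 100/425]
  75 → stock rod 1  [load 175/425]
  225 → stock rod 1  [load 400/425]
  50 → stock rod 2 (new)  [load 50/425]
  100 → stock rod 2  [load 150/425]
  325 → stock rod 3 (new)  [load 325/425]
3 stock rods opened.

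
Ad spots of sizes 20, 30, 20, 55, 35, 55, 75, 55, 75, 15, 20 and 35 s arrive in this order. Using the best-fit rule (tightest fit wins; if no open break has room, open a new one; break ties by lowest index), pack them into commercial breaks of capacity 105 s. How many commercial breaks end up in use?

  20 → break 1 (new)  [load 20/105]
  30 → break 1  [load 50/105]
  20 → break 1  [load 70/105]
  55 → break 2 (new)  [load 55/105]
  35 → break 1  [load 105/105]
  55 → break 3 (new)  [load 55/105]
  75 → break 4 (new)  [load 75/105]
  55 → break 5 (new)  [load 55/105]
  75 → break 6 (new)  [load 75/105]
  15 → break 4  [load 90/105]
  20 → break 6  [load 95/105]
  35 → break 2  [load 90/105]
6 commercial breaks opened.

6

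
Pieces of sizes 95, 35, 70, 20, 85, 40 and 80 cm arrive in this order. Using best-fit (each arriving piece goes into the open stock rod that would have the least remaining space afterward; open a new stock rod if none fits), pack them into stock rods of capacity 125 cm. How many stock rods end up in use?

  95 → stock rod 1 (new)  [load 95/125]
  35 → stock rod 2 (new)  [load 35/125]
  70 → stock rod 2  [load 105/125]
  20 → stock rod 2  [load 125/125]
  85 → stock rod 3 (new)  [load 85/125]
  40 → stock rod 3  [load 125/125]
  80 → stock rod 4 (new)  [load 80/125]
4 stock rods opened.

4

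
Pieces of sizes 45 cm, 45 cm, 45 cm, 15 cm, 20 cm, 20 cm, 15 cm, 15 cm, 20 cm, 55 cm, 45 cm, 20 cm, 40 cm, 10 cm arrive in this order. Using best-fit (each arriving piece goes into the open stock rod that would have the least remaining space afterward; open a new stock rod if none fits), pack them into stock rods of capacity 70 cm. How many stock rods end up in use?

  45 → stock rod 1 (new)  [load 45/70]
  45 → stock rod 2 (new)  [load 45/70]
  45 → stock rod 3 (new)  [load 45/70]
  15 → stock rod 1  [load 60/70]
  20 → stock rod 2  [load 65/70]
  20 → stock rod 3  [load 65/70]
  15 → stock rod 4 (new)  [load 15/70]
  15 → stock rod 4  [load 30/70]
  20 → stock rod 4  [load 50/70]
  55 → stock rod 5 (new)  [load 55/70]
  45 → stock rod 6 (new)  [load 45/70]
  20 → stock rod 4  [load 70/70]
  40 → stock rod 7 (new)  [load 40/70]
  10 → stock rod 1  [load 70/70]
7 stock rods opened.

7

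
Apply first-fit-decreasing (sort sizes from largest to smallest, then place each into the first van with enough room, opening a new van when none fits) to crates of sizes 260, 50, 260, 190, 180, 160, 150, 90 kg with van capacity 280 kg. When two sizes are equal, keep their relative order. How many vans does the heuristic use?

6

Sorted descending: 260, 260, 190, 180, 160, 150, 90, 50.
  260 → van 1 (new)  [load 260/280]
  260 → van 2 (new)  [load 260/280]
  190 → van 3 (new)  [load 190/280]
  180 → van 4 (new)  [load 180/280]
  160 → van 5 (new)  [load 160/280]
  150 → van 6 (new)  [load 150/280]
  90 → van 3  [load 280/280]
  50 → van 4  [load 230/280]
6 vans opened.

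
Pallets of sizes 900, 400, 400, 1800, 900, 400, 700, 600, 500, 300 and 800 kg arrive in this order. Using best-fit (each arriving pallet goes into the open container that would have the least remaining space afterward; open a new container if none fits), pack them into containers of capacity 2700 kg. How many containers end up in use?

3

  900 → container 1 (new)  [load 900/2700]
  400 → container 1  [load 1300/2700]
  400 → container 1  [load 1700/2700]
  1800 → container 2 (new)  [load 1800/2700]
  900 → container 2  [load 2700/2700]
  400 → container 1  [load 2100/2700]
  700 → container 3 (new)  [load 700/2700]
  600 → container 1  [load 2700/2700]
  500 → container 3  [load 1200/2700]
  300 → container 3  [load 1500/2700]
  800 → container 3  [load 2300/2700]
3 containers opened.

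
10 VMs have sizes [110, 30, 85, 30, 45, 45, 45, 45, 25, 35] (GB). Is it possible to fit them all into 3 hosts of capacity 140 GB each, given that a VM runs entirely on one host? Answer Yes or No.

Total = 495 GB; ⌈495/140⌉ = 4.
At least 4 hosts are required, but only 3 are allowed.

No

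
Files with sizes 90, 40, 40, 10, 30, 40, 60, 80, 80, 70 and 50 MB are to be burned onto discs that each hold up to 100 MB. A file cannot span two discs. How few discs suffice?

7

Total = 90 + 80 + 80 + 70 + 60 + 50 + 40 + 40 + 40 + 30 + 10 = 590 MB.
Lower bound: ⌈590/100⌉ = 6 discs.
A packing using 7 discs:
  disc 1: 90 + 10 = 100
  disc 2: 80 = 80
  disc 3: 80 = 80
  disc 4: 70 + 30 = 100
  disc 5: 60 + 40 = 100
  disc 6: 50 + 40 = 90
  disc 7: 40 = 40
No arrangement into 6 discs stays within capacity, so 7 is optimal.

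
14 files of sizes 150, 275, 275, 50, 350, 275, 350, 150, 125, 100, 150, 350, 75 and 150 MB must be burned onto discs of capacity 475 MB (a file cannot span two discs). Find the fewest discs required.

7

Total = 350 + 350 + 350 + 275 + 275 + 275 + 150 + 150 + 150 + 150 + 125 + 100 + 75 + 50 = 2825 MB.
Lower bound: ⌈2825/475⌉ = 6 discs.
A packing using 7 discs:
  disc 1: 350 + 125 = 475
  disc 2: 350 + 100 = 450
  disc 3: 350 + 75 + 50 = 475
  disc 4: 275 + 150 = 425
  disc 5: 275 + 150 = 425
  disc 6: 275 + 150 = 425
  disc 7: 150 = 150
No arrangement into 6 discs stays within capacity, so 7 is optimal.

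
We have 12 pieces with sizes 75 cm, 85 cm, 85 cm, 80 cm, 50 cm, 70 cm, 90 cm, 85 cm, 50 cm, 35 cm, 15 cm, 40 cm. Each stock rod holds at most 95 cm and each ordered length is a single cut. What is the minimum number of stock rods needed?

Total = 90 + 85 + 85 + 85 + 80 + 75 + 70 + 50 + 50 + 40 + 35 + 15 = 760 cm.
Lower bound: ⌈760/95⌉ = 8 stock rods.
Also, 9 pieces each exceed 95/2 cm, and no two of those can share a stock rod, so at least 9 stock rods are needed.
A packing using 9 stock rods:
  stock rod 1: 90 = 90
  stock rod 2: 85 = 85
  stock rod 3: 85 = 85
  stock rod 4: 85 = 85
  stock rod 5: 80 + 15 = 95
  stock rod 6: 75 = 75
  stock rod 7: 70 = 70
  stock rod 8: 50 + 40 = 90
  stock rod 9: 50 + 35 = 85
This matches the lower bound, so 9 is optimal.

9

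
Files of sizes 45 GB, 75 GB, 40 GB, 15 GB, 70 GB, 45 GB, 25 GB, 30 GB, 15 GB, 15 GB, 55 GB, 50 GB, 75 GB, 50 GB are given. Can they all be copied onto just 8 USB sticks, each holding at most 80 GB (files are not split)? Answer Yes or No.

No

Total = 605 GB; ⌈605/80⌉ = 8.
The bound of 8 does not rule out 8, but exhaustive search shows no assignment into 8 USB sticks of capacity 80 GB exists — the minimum is 9.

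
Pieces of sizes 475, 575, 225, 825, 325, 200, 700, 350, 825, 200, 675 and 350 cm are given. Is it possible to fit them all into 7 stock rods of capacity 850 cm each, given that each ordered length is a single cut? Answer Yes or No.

No

Total = 5725 cm; ⌈5725/850⌉ = 7.
The bound of 7 does not rule out 7, but exhaustive search shows no assignment into 7 stock rods of capacity 850 cm exists — the minimum is 8.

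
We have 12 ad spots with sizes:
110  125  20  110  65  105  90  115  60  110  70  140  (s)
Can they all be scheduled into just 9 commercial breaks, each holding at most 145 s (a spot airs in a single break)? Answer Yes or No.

Total = 1120 s; ⌈1120/145⌉ = 8.
The bound of 8 does not rule out 9, but exhaustive search shows no assignment into 9 commercial breaks of capacity 145 s exists — the minimum is 10.

No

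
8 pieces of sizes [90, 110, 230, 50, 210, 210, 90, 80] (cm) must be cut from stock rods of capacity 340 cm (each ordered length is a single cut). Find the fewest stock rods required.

4

Total = 230 + 210 + 210 + 110 + 90 + 90 + 80 + 50 = 1070 cm.
Lower bound: ⌈1070/340⌉ = 4 stock rods.
A packing using 4 stock rods:
  stock rod 1: 230 + 110 = 340
  stock rod 2: 210 + 90 = 300
  stock rod 3: 210 + 90 = 300
  stock rod 4: 80 + 50 = 130
This matches the lower bound, so 4 is optimal.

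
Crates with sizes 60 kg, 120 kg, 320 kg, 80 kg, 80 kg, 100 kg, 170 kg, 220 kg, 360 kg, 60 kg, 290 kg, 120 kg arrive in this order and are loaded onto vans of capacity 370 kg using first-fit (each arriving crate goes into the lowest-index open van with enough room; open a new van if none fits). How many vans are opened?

6

  60 → van 1 (new)  [load 60/370]
  120 → van 1  [load 180/370]
  320 → van 2 (new)  [load 320/370]
  80 → van 1  [load 260/370]
  80 → van 1  [load 340/370]
  100 → van 3 (new)  [load 100/370]
  170 → van 3  [load 270/370]
  220 → van 4 (new)  [load 220/370]
  360 → van 5 (new)  [load 360/370]
  60 → van 3  [load 330/370]
  290 → van 6 (new)  [load 290/370]
  120 → van 4  [load 340/370]
6 vans opened.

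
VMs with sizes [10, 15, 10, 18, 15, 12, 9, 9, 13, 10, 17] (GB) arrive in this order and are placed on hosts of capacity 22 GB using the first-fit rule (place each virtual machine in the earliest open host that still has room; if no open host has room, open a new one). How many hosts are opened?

8

  10 → host 1 (new)  [load 10/22]
  15 → host 2 (new)  [load 15/22]
  10 → host 1  [load 20/22]
  18 → host 3 (new)  [load 18/22]
  15 → host 4 (new)  [load 15/22]
  12 → host 5 (new)  [load 12/22]
  9 → host 5  [load 21/22]
  9 → host 6 (new)  [load 9/22]
  13 → host 6  [load 22/22]
  10 → host 7 (new)  [load 10/22]
  17 → host 8 (new)  [load 17/22]
8 hosts opened.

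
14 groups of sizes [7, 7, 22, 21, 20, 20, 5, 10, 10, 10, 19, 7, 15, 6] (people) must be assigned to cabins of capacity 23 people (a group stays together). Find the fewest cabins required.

Total = 22 + 21 + 20 + 20 + 19 + 15 + 10 + 10 + 10 + 7 + 7 + 7 + 6 + 5 = 179 people.
Lower bound: ⌈179/23⌉ = 8 cabins.
A packing using 9 cabins:
  cabin 1: 22 = 22
  cabin 2: 21 = 21
  cabin 3: 20 = 20
  cabin 4: 20 = 20
  cabin 5: 19 = 19
  cabin 6: 15 + 7 = 22
  cabin 7: 10 + 10 = 20
  cabin 8: 10 + 7 + 6 = 23
  cabin 9: 7 + 5 = 12
No arrangement into 8 cabins stays within capacity, so 9 is optimal.

9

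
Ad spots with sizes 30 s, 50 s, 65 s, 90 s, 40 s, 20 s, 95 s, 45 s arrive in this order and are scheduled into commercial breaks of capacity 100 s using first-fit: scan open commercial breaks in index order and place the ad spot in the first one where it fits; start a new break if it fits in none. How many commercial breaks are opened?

  30 → break 1 (new)  [load 30/100]
  50 → break 1  [load 80/100]
  65 → break 2 (new)  [load 65/100]
  90 → break 3 (new)  [load 90/100]
  40 → break 4 (new)  [load 40/100]
  20 → break 1  [load 100/100]
  95 → break 5 (new)  [load 95/100]
  45 → break 4  [load 85/100]
5 commercial breaks opened.

5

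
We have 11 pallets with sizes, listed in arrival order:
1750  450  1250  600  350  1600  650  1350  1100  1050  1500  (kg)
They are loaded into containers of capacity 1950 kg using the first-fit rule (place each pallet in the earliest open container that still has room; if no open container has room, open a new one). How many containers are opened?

8

  1750 → container 1 (new)  [load 1750/1950]
  450 → container 2 (new)  [load 450/1950]
  1250 → container 2  [load 1700/1950]
  600 → container 3 (new)  [load 600/1950]
  350 → container 3  [load 950/1950]
  1600 → container 4 (new)  [load 1600/1950]
  650 → container 3  [load 1600/1950]
  1350 → container 5 (new)  [load 1350/1950]
  1100 → container 6 (new)  [load 1100/1950]
  1050 → container 7 (new)  [load 1050/1950]
  1500 → container 8 (new)  [load 1500/1950]
8 containers opened.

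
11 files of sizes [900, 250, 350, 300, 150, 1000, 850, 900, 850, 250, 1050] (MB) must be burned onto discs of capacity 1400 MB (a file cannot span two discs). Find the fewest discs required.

6

Total = 1050 + 1000 + 900 + 900 + 850 + 850 + 350 + 300 + 250 + 250 + 150 = 6850 MB.
Lower bound: ⌈6850/1400⌉ = 5 discs.
Also, 6 files each exceed 700 MB, and no two of those can share a disc, so at least 6 discs are needed.
A packing using 6 discs:
  disc 1: 1050 + 350 = 1400
  disc 2: 1000 + 300 = 1300
  disc 3: 900 + 250 + 250 = 1400
  disc 4: 900 + 150 = 1050
  disc 5: 850 = 850
  disc 6: 850 = 850
This matches the lower bound, so 6 is optimal.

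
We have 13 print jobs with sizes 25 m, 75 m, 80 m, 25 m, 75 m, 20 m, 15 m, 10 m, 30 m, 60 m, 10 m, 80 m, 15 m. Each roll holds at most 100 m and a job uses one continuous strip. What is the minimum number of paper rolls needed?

Total = 80 + 80 + 75 + 75 + 60 + 30 + 25 + 25 + 20 + 15 + 15 + 10 + 10 = 520 m.
Lower bound: ⌈520/100⌉ = 6 paper rolls.
A packing using 6 paper rolls:
  roll 1: 80 + 20 = 100
  roll 2: 80 + 15 = 95
  roll 3: 75 + 25 = 100
  roll 4: 75 + 25 = 100
  roll 5: 60 + 30 + 10 = 100
  roll 6: 15 + 10 = 25
This matches the lower bound, so 6 is optimal.

6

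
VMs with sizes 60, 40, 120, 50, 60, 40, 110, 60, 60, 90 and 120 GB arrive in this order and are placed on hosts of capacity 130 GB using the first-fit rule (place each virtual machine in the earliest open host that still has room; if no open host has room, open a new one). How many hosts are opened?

8

  60 → host 1 (new)  [load 60/130]
  40 → host 1  [load 100/130]
  120 → host 2 (new)  [load 120/130]
  50 → host 3 (new)  [load 50/130]
  60 → host 3  [load 110/130]
  40 → host 4 (new)  [load 40/130]
  110 → host 5 (new)  [load 110/130]
  60 → host 4  [load 100/130]
  60 → host 6 (new)  [load 60/130]
  90 → host 7 (new)  [load 90/130]
  120 → host 8 (new)  [load 120/130]
8 hosts opened.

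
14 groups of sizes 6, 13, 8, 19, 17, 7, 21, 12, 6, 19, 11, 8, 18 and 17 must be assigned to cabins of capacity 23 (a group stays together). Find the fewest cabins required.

9

Total = 21 + 19 + 19 + 18 + 17 + 17 + 13 + 12 + 11 + 8 + 8 + 7 + 6 + 6 = 182.
Lower bound: ⌈182/23⌉ = 8 cabins.
A packing using 9 cabins:
  cabin 1: 21 = 21
  cabin 2: 19 = 19
  cabin 3: 19 = 19
  cabin 4: 18 = 18
  cabin 5: 17 + 6 = 23
  cabin 6: 17 + 6 = 23
  cabin 7: 13 + 8 = 21
  cabin 8: 12 + 11 = 23
  cabin 9: 8 + 7 = 15
No arrangement into 8 cabins stays within capacity, so 9 is optimal.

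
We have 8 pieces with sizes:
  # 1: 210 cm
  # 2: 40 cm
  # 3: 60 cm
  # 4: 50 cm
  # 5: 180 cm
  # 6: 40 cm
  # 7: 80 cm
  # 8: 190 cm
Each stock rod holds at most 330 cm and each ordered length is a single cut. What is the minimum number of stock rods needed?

Total = 210 + 190 + 180 + 80 + 60 + 50 + 40 + 40 = 850 cm.
Lower bound: ⌈850/330⌉ = 3 stock rods.
A packing using 3 stock rods:
  stock rod 1: 210 + 80 + 40 = 330
  stock rod 2: 190 + 60 + 50 = 300
  stock rod 3: 180 + 40 = 220
This matches the lower bound, so 3 is optimal.

3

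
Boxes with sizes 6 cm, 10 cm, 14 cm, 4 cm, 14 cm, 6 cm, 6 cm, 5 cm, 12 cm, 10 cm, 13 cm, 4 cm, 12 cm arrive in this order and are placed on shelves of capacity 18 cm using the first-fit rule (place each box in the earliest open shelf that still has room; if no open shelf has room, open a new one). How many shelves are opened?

  6 → shelf 1 (new)  [load 6/18]
  10 → shelf 1  [load 16/18]
  14 → shelf 2 (new)  [load 14/18]
  4 → shelf 2  [load 18/18]
  14 → shelf 3 (new)  [load 14/18]
  6 → shelf 4 (new)  [load 6/18]
  6 → shelf 4  [load 12/18]
  5 → shelf 4  [load 17/18]
  12 → shelf 5 (new)  [load 12/18]
  10 → shelf 6 (new)  [load 10/18]
  13 → shelf 7 (new)  [load 13/18]
  4 → shelf 3  [load 18/18]
  12 → shelf 8 (new)  [load 12/18]
8 shelves opened.

8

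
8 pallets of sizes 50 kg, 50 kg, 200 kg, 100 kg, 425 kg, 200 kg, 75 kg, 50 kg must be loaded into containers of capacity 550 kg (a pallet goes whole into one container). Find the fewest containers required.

Total = 425 + 200 + 200 + 100 + 75 + 50 + 50 + 50 = 1150 kg.
Lower bound: ⌈1150/550⌉ = 3 containers.
A packing using 3 containers:
  container 1: 425 + 100 = 525
  container 2: 200 + 200 + 75 + 50 = 525
  container 3: 50 + 50 = 100
This matches the lower bound, so 3 is optimal.

3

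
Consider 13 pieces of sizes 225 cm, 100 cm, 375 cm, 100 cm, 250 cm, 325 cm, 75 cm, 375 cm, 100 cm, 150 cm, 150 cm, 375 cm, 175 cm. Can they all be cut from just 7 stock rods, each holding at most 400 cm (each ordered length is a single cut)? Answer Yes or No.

Total = 2775 cm; ⌈2775/400⌉ = 7.
The bound of 7 does not rule out 7, but exhaustive search shows no assignment into 7 stock rods of capacity 400 cm exists — the minimum is 8.

No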